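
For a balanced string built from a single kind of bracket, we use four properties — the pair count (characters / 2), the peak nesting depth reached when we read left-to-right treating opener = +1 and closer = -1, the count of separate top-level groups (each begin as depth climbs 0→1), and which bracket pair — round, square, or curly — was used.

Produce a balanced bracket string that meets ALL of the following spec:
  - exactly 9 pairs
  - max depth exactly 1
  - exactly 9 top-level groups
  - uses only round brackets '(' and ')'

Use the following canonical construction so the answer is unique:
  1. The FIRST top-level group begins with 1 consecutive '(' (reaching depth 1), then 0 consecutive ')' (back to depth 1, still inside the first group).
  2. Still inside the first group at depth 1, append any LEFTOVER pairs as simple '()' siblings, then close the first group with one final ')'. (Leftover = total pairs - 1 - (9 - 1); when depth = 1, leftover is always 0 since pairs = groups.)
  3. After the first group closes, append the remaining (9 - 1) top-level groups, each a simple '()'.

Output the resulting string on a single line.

Answer: ()()()()()()()()()

Derivation:
Spec: pairs=9 depth=1 groups=9
Leftover pairs = 9 - 1 - (9-1) = 0
First group: deep chain of depth 1 + 0 sibling pairs
Remaining 8 groups: simple '()' each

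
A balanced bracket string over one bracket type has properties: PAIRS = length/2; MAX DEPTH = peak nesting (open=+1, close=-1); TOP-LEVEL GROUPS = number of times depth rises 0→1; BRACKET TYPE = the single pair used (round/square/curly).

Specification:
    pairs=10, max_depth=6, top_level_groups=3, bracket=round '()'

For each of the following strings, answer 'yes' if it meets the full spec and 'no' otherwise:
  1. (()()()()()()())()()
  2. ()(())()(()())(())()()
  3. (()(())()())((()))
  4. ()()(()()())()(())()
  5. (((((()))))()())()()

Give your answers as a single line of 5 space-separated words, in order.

Answer: no no no no yes

Derivation:
String 1 '(()()()()()()())()()': depth seq [1 2 1 2 1 2 1 2 1 2 1 2 1 2 1 0 1 0 1 0]
  -> pairs=10 depth=2 groups=3 -> no
String 2 '()(())()(()())(())()()': depth seq [1 0 1 2 1 0 1 0 1 2 1 2 1 0 1 2 1 0 1 0 1 0]
  -> pairs=11 depth=2 groups=7 -> no
String 3 '(()(())()())((()))': depth seq [1 2 1 2 3 2 1 2 1 2 1 0 1 2 3 2 1 0]
  -> pairs=9 depth=3 groups=2 -> no
String 4 '()()(()()())()(())()': depth seq [1 0 1 0 1 2 1 2 1 2 1 0 1 0 1 2 1 0 1 0]
  -> pairs=10 depth=2 groups=6 -> no
String 5 '(((((()))))()())()()': depth seq [1 2 3 4 5 6 5 4 3 2 1 2 1 2 1 0 1 0 1 0]
  -> pairs=10 depth=6 groups=3 -> yes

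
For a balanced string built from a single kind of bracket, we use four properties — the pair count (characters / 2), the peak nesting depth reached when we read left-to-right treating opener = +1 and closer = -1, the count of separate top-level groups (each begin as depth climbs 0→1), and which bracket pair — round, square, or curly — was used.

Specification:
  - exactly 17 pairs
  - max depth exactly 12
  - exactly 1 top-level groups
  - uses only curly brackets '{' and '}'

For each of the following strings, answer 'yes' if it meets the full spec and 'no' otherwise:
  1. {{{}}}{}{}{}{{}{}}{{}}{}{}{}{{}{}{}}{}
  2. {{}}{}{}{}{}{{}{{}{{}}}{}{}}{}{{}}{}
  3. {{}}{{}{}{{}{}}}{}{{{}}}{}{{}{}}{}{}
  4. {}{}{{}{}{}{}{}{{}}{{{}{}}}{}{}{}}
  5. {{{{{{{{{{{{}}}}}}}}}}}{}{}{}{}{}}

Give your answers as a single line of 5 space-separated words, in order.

String 1 '{{{}}}{}{}{}{{}{}}{{}}{}{}{}{{}{}{}}{}': depth seq [1 2 3 2 1 0 1 0 1 0 1 0 1 2 1 2 1 0 1 2 1 0 1 0 1 0 1 0 1 2 1 2 1 2 1 0 1 0]
  -> pairs=19 depth=3 groups=11 -> no
String 2 '{{}}{}{}{}{}{{}{{}{{}}}{}{}}{}{{}}{}': depth seq [1 2 1 0 1 0 1 0 1 0 1 0 1 2 1 2 3 2 3 4 3 2 1 2 1 2 1 0 1 0 1 2 1 0 1 0]
  -> pairs=18 depth=4 groups=9 -> no
String 3 '{{}}{{}{}{{}{}}}{}{{{}}}{}{{}{}}{}{}': depth seq [1 2 1 0 1 2 1 2 1 2 3 2 3 2 1 0 1 0 1 2 3 2 1 0 1 0 1 2 1 2 1 0 1 0 1 0]
  -> pairs=18 depth=3 groups=8 -> no
String 4 '{}{}{{}{}{}{}{}{{}}{{{}{}}}{}{}{}}': depth seq [1 0 1 0 1 2 1 2 1 2 1 2 1 2 1 2 3 2 1 2 3 4 3 4 3 2 1 2 1 2 1 2 1 0]
  -> pairs=17 depth=4 groups=3 -> no
String 5 '{{{{{{{{{{{{}}}}}}}}}}}{}{}{}{}{}}': depth seq [1 2 3 4 5 6 7 8 9 10 11 12 11 10 9 8 7 6 5 4 3 2 1 2 1 2 1 2 1 2 1 2 1 0]
  -> pairs=17 depth=12 groups=1 -> yes

Answer: no no no no yes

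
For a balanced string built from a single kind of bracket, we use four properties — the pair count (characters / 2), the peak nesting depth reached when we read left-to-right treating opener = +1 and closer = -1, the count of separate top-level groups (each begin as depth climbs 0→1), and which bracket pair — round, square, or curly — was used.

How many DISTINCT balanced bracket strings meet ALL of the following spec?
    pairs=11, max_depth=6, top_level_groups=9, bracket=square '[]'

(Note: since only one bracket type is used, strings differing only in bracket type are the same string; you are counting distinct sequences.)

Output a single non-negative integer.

Spec: pairs=11 depth=6 groups=9
Count(depth <= 6) = 54
Count(depth <= 5) = 54
Count(depth == 6) = 54 - 54 = 0

Answer: 0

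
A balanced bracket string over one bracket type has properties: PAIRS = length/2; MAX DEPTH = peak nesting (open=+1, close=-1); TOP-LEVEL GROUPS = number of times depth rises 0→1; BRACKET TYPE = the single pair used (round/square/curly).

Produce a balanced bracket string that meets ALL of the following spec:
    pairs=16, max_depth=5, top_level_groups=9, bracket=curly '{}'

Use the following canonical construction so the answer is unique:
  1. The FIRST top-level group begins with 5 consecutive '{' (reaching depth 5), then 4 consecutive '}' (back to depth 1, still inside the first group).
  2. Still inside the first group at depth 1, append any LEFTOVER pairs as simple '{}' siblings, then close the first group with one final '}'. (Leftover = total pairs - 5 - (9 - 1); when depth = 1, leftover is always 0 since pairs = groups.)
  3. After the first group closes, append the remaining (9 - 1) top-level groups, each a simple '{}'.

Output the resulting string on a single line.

Spec: pairs=16 depth=5 groups=9
Leftover pairs = 16 - 5 - (9-1) = 3
First group: deep chain of depth 5 + 3 sibling pairs
Remaining 8 groups: simple '{}' each

Answer: {{{{{}}}}{}{}{}}{}{}{}{}{}{}{}{}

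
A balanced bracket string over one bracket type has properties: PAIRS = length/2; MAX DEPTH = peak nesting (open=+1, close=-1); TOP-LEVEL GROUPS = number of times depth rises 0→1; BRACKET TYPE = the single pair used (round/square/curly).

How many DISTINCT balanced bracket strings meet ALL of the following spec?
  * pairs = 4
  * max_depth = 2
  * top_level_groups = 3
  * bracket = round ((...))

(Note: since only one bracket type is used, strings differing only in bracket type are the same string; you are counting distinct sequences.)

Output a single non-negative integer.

Answer: 3

Derivation:
Spec: pairs=4 depth=2 groups=3
Count(depth <= 2) = 3
Count(depth <= 1) = 0
Count(depth == 2) = 3 - 0 = 3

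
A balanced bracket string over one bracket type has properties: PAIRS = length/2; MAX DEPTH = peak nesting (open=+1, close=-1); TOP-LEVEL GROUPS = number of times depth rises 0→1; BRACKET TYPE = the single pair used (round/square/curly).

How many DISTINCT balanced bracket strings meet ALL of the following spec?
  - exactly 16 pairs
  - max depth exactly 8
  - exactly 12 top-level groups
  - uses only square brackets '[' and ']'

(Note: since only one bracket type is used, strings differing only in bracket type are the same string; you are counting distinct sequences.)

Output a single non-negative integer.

Spec: pairs=16 depth=8 groups=12
Count(depth <= 8) = 2907
Count(depth <= 7) = 2907
Count(depth == 8) = 2907 - 2907 = 0

Answer: 0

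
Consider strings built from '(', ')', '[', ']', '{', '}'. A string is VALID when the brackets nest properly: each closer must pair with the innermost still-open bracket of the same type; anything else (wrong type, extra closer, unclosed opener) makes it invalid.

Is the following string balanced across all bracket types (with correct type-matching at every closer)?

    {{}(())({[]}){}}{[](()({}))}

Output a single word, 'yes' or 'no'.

pos 0: push '{'; stack = {
pos 1: push '{'; stack = {{
pos 2: '}' matches '{'; pop; stack = {
pos 3: push '('; stack = {(
pos 4: push '('; stack = {((
pos 5: ')' matches '('; pop; stack = {(
pos 6: ')' matches '('; pop; stack = {
pos 7: push '('; stack = {(
pos 8: push '{'; stack = {({
pos 9: push '['; stack = {({[
pos 10: ']' matches '['; pop; stack = {({
pos 11: '}' matches '{'; pop; stack = {(
pos 12: ')' matches '('; pop; stack = {
pos 13: push '{'; stack = {{
pos 14: '}' matches '{'; pop; stack = {
pos 15: '}' matches '{'; pop; stack = (empty)
pos 16: push '{'; stack = {
pos 17: push '['; stack = {[
pos 18: ']' matches '['; pop; stack = {
pos 19: push '('; stack = {(
pos 20: push '('; stack = {((
pos 21: ')' matches '('; pop; stack = {(
pos 22: push '('; stack = {((
pos 23: push '{'; stack = {(({
pos 24: '}' matches '{'; pop; stack = {((
pos 25: ')' matches '('; pop; stack = {(
pos 26: ')' matches '('; pop; stack = {
pos 27: '}' matches '{'; pop; stack = (empty)
end: stack empty → VALID
Verdict: properly nested → yes

Answer: yes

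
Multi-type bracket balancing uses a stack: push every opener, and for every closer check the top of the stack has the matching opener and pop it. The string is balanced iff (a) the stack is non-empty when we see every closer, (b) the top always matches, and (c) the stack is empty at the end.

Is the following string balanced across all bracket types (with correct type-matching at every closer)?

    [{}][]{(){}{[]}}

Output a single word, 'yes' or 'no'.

Answer: yes

Derivation:
pos 0: push '['; stack = [
pos 1: push '{'; stack = [{
pos 2: '}' matches '{'; pop; stack = [
pos 3: ']' matches '['; pop; stack = (empty)
pos 4: push '['; stack = [
pos 5: ']' matches '['; pop; stack = (empty)
pos 6: push '{'; stack = {
pos 7: push '('; stack = {(
pos 8: ')' matches '('; pop; stack = {
pos 9: push '{'; stack = {{
pos 10: '}' matches '{'; pop; stack = {
pos 11: push '{'; stack = {{
pos 12: push '['; stack = {{[
pos 13: ']' matches '['; pop; stack = {{
pos 14: '}' matches '{'; pop; stack = {
pos 15: '}' matches '{'; pop; stack = (empty)
end: stack empty → VALID
Verdict: properly nested → yes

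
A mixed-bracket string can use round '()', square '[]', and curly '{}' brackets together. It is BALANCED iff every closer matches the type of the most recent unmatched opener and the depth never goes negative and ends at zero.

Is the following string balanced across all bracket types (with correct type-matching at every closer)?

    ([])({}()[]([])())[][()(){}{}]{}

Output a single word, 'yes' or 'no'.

pos 0: push '('; stack = (
pos 1: push '['; stack = ([
pos 2: ']' matches '['; pop; stack = (
pos 3: ')' matches '('; pop; stack = (empty)
pos 4: push '('; stack = (
pos 5: push '{'; stack = ({
pos 6: '}' matches '{'; pop; stack = (
pos 7: push '('; stack = ((
pos 8: ')' matches '('; pop; stack = (
pos 9: push '['; stack = ([
pos 10: ']' matches '['; pop; stack = (
pos 11: push '('; stack = ((
pos 12: push '['; stack = (([
pos 13: ']' matches '['; pop; stack = ((
pos 14: ')' matches '('; pop; stack = (
pos 15: push '('; stack = ((
pos 16: ')' matches '('; pop; stack = (
pos 17: ')' matches '('; pop; stack = (empty)
pos 18: push '['; stack = [
pos 19: ']' matches '['; pop; stack = (empty)
pos 20: push '['; stack = [
pos 21: push '('; stack = [(
pos 22: ')' matches '('; pop; stack = [
pos 23: push '('; stack = [(
pos 24: ')' matches '('; pop; stack = [
pos 25: push '{'; stack = [{
pos 26: '}' matches '{'; pop; stack = [
pos 27: push '{'; stack = [{
pos 28: '}' matches '{'; pop; stack = [
pos 29: ']' matches '['; pop; stack = (empty)
pos 30: push '{'; stack = {
pos 31: '}' matches '{'; pop; stack = (empty)
end: stack empty → VALID
Verdict: properly nested → yes

Answer: yes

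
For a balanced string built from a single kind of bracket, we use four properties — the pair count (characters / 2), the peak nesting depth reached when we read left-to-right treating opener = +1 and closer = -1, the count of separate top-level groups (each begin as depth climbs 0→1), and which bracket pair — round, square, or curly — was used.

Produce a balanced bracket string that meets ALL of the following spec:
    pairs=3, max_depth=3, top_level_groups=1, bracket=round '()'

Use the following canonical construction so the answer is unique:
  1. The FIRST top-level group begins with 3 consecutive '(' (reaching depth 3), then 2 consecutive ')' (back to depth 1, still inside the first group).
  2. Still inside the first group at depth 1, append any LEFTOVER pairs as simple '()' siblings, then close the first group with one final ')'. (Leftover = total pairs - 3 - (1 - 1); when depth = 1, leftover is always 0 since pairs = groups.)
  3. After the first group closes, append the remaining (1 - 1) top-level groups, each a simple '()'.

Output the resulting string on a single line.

Spec: pairs=3 depth=3 groups=1
Leftover pairs = 3 - 3 - (1-1) = 0
First group: deep chain of depth 3 + 0 sibling pairs
Remaining 0 groups: simple '()' each

Answer: ((()))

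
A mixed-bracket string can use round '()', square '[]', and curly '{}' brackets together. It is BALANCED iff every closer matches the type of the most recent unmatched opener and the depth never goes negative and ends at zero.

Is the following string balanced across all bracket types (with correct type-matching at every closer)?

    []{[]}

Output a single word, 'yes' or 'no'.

pos 0: push '['; stack = [
pos 1: ']' matches '['; pop; stack = (empty)
pos 2: push '{'; stack = {
pos 3: push '['; stack = {[
pos 4: ']' matches '['; pop; stack = {
pos 5: '}' matches '{'; pop; stack = (empty)
end: stack empty → VALID
Verdict: properly nested → yes

Answer: yes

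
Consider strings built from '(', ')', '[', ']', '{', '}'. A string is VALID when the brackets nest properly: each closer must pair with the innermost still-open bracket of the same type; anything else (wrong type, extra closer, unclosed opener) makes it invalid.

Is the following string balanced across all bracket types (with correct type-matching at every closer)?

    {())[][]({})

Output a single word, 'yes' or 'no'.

pos 0: push '{'; stack = {
pos 1: push '('; stack = {(
pos 2: ')' matches '('; pop; stack = {
pos 3: saw closer ')' but top of stack is '{' (expected '}') → INVALID
Verdict: type mismatch at position 3: ')' closes '{' → no

Answer: no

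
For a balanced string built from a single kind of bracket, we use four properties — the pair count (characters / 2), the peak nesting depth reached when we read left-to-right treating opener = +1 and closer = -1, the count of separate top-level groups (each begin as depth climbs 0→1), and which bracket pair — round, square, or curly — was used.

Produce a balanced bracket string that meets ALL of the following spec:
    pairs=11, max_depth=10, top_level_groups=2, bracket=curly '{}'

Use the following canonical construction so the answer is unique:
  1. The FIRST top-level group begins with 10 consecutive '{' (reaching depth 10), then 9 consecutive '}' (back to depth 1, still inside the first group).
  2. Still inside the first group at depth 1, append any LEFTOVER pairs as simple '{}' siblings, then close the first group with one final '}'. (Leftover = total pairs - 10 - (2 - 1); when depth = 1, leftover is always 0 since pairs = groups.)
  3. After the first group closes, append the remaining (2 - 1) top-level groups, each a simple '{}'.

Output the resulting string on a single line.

Answer: {{{{{{{{{{}}}}}}}}}}{}

Derivation:
Spec: pairs=11 depth=10 groups=2
Leftover pairs = 11 - 10 - (2-1) = 0
First group: deep chain of depth 10 + 0 sibling pairs
Remaining 1 groups: simple '{}' each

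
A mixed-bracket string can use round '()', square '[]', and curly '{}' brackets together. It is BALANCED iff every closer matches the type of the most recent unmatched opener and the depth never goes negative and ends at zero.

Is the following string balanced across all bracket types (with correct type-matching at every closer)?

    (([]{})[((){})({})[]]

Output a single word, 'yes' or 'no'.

Answer: no

Derivation:
pos 0: push '('; stack = (
pos 1: push '('; stack = ((
pos 2: push '['; stack = (([
pos 3: ']' matches '['; pop; stack = ((
pos 4: push '{'; stack = (({
pos 5: '}' matches '{'; pop; stack = ((
pos 6: ')' matches '('; pop; stack = (
pos 7: push '['; stack = ([
pos 8: push '('; stack = ([(
pos 9: push '('; stack = ([((
pos 10: ')' matches '('; pop; stack = ([(
pos 11: push '{'; stack = ([({
pos 12: '}' matches '{'; pop; stack = ([(
pos 13: ')' matches '('; pop; stack = ([
pos 14: push '('; stack = ([(
pos 15: push '{'; stack = ([({
pos 16: '}' matches '{'; pop; stack = ([(
pos 17: ')' matches '('; pop; stack = ([
pos 18: push '['; stack = ([[
pos 19: ']' matches '['; pop; stack = ([
pos 20: ']' matches '['; pop; stack = (
end: stack still non-empty (() → INVALID
Verdict: unclosed openers at end: ( → no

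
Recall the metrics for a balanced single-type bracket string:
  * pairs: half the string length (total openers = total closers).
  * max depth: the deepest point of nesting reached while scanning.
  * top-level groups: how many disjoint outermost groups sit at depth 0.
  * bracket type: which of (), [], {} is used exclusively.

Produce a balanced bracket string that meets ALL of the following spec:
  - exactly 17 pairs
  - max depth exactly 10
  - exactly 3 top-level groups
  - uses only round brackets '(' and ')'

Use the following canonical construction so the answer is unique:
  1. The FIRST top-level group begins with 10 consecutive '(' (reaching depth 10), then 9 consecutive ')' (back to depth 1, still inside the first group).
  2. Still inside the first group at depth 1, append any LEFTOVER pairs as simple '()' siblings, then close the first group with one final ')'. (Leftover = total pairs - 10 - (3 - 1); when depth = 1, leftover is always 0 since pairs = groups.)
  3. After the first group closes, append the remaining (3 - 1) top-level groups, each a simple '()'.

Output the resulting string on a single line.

Spec: pairs=17 depth=10 groups=3
Leftover pairs = 17 - 10 - (3-1) = 5
First group: deep chain of depth 10 + 5 sibling pairs
Remaining 2 groups: simple '()' each

Answer: (((((((((()))))))))()()()()())()()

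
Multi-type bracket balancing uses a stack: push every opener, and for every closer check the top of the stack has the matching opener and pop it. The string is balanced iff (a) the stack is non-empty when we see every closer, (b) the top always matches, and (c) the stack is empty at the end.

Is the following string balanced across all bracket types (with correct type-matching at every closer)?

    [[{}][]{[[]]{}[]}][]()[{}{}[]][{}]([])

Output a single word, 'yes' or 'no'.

Answer: yes

Derivation:
pos 0: push '['; stack = [
pos 1: push '['; stack = [[
pos 2: push '{'; stack = [[{
pos 3: '}' matches '{'; pop; stack = [[
pos 4: ']' matches '['; pop; stack = [
pos 5: push '['; stack = [[
pos 6: ']' matches '['; pop; stack = [
pos 7: push '{'; stack = [{
pos 8: push '['; stack = [{[
pos 9: push '['; stack = [{[[
pos 10: ']' matches '['; pop; stack = [{[
pos 11: ']' matches '['; pop; stack = [{
pos 12: push '{'; stack = [{{
pos 13: '}' matches '{'; pop; stack = [{
pos 14: push '['; stack = [{[
pos 15: ']' matches '['; pop; stack = [{
pos 16: '}' matches '{'; pop; stack = [
pos 17: ']' matches '['; pop; stack = (empty)
pos 18: push '['; stack = [
pos 19: ']' matches '['; pop; stack = (empty)
pos 20: push '('; stack = (
pos 21: ')' matches '('; pop; stack = (empty)
pos 22: push '['; stack = [
pos 23: push '{'; stack = [{
pos 24: '}' matches '{'; pop; stack = [
pos 25: push '{'; stack = [{
pos 26: '}' matches '{'; pop; stack = [
pos 27: push '['; stack = [[
pos 28: ']' matches '['; pop; stack = [
pos 29: ']' matches '['; pop; stack = (empty)
pos 30: push '['; stack = [
pos 31: push '{'; stack = [{
pos 32: '}' matches '{'; pop; stack = [
pos 33: ']' matches '['; pop; stack = (empty)
pos 34: push '('; stack = (
pos 35: push '['; stack = ([
pos 36: ']' matches '['; pop; stack = (
pos 37: ')' matches '('; pop; stack = (empty)
end: stack empty → VALID
Verdict: properly nested → yes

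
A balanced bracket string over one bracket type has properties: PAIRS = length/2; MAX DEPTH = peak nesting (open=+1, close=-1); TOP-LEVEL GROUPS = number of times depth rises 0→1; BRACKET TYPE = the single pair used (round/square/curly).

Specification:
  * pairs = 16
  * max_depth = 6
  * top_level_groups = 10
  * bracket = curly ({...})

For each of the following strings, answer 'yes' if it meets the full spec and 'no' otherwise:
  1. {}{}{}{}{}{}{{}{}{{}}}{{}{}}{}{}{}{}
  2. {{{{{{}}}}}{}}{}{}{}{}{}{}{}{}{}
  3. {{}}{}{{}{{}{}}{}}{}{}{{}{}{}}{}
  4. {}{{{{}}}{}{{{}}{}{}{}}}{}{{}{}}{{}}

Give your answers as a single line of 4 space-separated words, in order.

String 1 '{}{}{}{}{}{}{{}{}{{}}}{{}{}}{}{}{}{}': depth seq [1 0 1 0 1 0 1 0 1 0 1 0 1 2 1 2 1 2 3 2 1 0 1 2 1 2 1 0 1 0 1 0 1 0 1 0]
  -> pairs=18 depth=3 groups=12 -> no
String 2 '{{{{{{}}}}}{}}{}{}{}{}{}{}{}{}{}': depth seq [1 2 3 4 5 6 5 4 3 2 1 2 1 0 1 0 1 0 1 0 1 0 1 0 1 0 1 0 1 0 1 0]
  -> pairs=16 depth=6 groups=10 -> yes
String 3 '{{}}{}{{}{{}{}}{}}{}{}{{}{}{}}{}': depth seq [1 2 1 0 1 0 1 2 1 2 3 2 3 2 1 2 1 0 1 0 1 0 1 2 1 2 1 2 1 0 1 0]
  -> pairs=16 depth=3 groups=7 -> no
String 4 '{}{{{{}}}{}{{{}}{}{}{}}}{}{{}{}}{{}}': depth seq [1 0 1 2 3 4 3 2 1 2 1 2 3 4 3 2 3 2 3 2 3 2 1 0 1 0 1 2 1 2 1 0 1 2 1 0]
  -> pairs=18 depth=4 groups=5 -> no

Answer: no yes no no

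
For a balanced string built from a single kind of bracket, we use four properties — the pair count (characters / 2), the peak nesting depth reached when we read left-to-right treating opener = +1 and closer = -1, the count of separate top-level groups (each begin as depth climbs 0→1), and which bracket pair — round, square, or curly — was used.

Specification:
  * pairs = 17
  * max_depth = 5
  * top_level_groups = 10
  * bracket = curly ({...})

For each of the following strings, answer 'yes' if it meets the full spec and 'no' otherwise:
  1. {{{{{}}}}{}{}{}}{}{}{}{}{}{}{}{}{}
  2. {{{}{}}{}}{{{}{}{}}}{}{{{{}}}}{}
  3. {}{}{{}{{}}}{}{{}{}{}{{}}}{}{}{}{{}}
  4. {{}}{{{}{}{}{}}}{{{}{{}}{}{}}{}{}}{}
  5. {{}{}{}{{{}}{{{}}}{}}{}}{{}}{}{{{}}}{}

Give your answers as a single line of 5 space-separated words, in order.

Answer: yes no no no no

Derivation:
String 1 '{{{{{}}}}{}{}{}}{}{}{}{}{}{}{}{}{}': depth seq [1 2 3 4 5 4 3 2 1 2 1 2 1 2 1 0 1 0 1 0 1 0 1 0 1 0 1 0 1 0 1 0 1 0]
  -> pairs=17 depth=5 groups=10 -> yes
String 2 '{{{}{}}{}}{{{}{}{}}}{}{{{{}}}}{}': depth seq [1 2 3 2 3 2 1 2 1 0 1 2 3 2 3 2 3 2 1 0 1 0 1 2 3 4 3 2 1 0 1 0]
  -> pairs=16 depth=4 groups=5 -> no
String 3 '{}{}{{}{{}}}{}{{}{}{}{{}}}{}{}{}{{}}': depth seq [1 0 1 0 1 2 1 2 3 2 1 0 1 0 1 2 1 2 1 2 1 2 3 2 1 0 1 0 1 0 1 0 1 2 1 0]
  -> pairs=18 depth=3 groups=9 -> no
String 4 '{{}}{{{}{}{}{}}}{{{}{{}}{}{}}{}{}}{}': depth seq [1 2 1 0 1 2 3 2 3 2 3 2 3 2 1 0 1 2 3 2 3 4 3 2 3 2 3 2 1 2 1 2 1 0 1 0]
  -> pairs=18 depth=4 groups=4 -> no
String 5 '{{}{}{}{{{}}{{{}}}{}}{}}{{}}{}{{{}}}{}': depth seq [1 2 1 2 1 2 1 2 3 4 3 2 3 4 5 4 3 2 3 2 1 2 1 0 1 2 1 0 1 0 1 2 3 2 1 0 1 0]
  -> pairs=19 depth=5 groups=5 -> no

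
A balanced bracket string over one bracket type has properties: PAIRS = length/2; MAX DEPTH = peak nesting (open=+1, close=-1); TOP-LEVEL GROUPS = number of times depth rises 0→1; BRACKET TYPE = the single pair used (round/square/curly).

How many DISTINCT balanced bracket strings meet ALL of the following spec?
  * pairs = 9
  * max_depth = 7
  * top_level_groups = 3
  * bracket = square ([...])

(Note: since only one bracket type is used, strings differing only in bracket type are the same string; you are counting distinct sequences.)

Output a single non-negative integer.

Answer: 3

Derivation:
Spec: pairs=9 depth=7 groups=3
Count(depth <= 7) = 1001
Count(depth <= 6) = 998
Count(depth == 7) = 1001 - 998 = 3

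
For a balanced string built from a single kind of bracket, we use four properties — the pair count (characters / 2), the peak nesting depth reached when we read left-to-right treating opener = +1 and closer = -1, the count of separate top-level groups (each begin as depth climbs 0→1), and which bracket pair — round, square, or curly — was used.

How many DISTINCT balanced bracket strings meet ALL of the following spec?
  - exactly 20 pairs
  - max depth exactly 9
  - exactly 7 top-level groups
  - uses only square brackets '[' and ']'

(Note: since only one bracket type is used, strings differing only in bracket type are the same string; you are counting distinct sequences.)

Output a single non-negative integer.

Answer: 755160

Derivation:
Spec: pairs=20 depth=9 groups=7
Count(depth <= 9) = 121395008
Count(depth <= 8) = 120639848
Count(depth == 9) = 121395008 - 120639848 = 755160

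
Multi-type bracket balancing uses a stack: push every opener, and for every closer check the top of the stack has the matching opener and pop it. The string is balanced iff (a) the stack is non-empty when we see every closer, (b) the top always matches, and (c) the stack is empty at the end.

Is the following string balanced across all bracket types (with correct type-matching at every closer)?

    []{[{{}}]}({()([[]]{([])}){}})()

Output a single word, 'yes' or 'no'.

pos 0: push '['; stack = [
pos 1: ']' matches '['; pop; stack = (empty)
pos 2: push '{'; stack = {
pos 3: push '['; stack = {[
pos 4: push '{'; stack = {[{
pos 5: push '{'; stack = {[{{
pos 6: '}' matches '{'; pop; stack = {[{
pos 7: '}' matches '{'; pop; stack = {[
pos 8: ']' matches '['; pop; stack = {
pos 9: '}' matches '{'; pop; stack = (empty)
pos 10: push '('; stack = (
pos 11: push '{'; stack = ({
pos 12: push '('; stack = ({(
pos 13: ')' matches '('; pop; stack = ({
pos 14: push '('; stack = ({(
pos 15: push '['; stack = ({([
pos 16: push '['; stack = ({([[
pos 17: ']' matches '['; pop; stack = ({([
pos 18: ']' matches '['; pop; stack = ({(
pos 19: push '{'; stack = ({({
pos 20: push '('; stack = ({({(
pos 21: push '['; stack = ({({([
pos 22: ']' matches '['; pop; stack = ({({(
pos 23: ')' matches '('; pop; stack = ({({
pos 24: '}' matches '{'; pop; stack = ({(
pos 25: ')' matches '('; pop; stack = ({
pos 26: push '{'; stack = ({{
pos 27: '}' matches '{'; pop; stack = ({
pos 28: '}' matches '{'; pop; stack = (
pos 29: ')' matches '('; pop; stack = (empty)
pos 30: push '('; stack = (
pos 31: ')' matches '('; pop; stack = (empty)
end: stack empty → VALID
Verdict: properly nested → yes

Answer: yes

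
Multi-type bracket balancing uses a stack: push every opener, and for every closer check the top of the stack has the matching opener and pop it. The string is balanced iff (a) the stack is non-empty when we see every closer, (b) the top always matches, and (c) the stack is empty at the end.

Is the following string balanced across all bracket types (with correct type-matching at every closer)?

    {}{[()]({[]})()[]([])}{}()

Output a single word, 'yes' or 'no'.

Answer: yes

Derivation:
pos 0: push '{'; stack = {
pos 1: '}' matches '{'; pop; stack = (empty)
pos 2: push '{'; stack = {
pos 3: push '['; stack = {[
pos 4: push '('; stack = {[(
pos 5: ')' matches '('; pop; stack = {[
pos 6: ']' matches '['; pop; stack = {
pos 7: push '('; stack = {(
pos 8: push '{'; stack = {({
pos 9: push '['; stack = {({[
pos 10: ']' matches '['; pop; stack = {({
pos 11: '}' matches '{'; pop; stack = {(
pos 12: ')' matches '('; pop; stack = {
pos 13: push '('; stack = {(
pos 14: ')' matches '('; pop; stack = {
pos 15: push '['; stack = {[
pos 16: ']' matches '['; pop; stack = {
pos 17: push '('; stack = {(
pos 18: push '['; stack = {([
pos 19: ']' matches '['; pop; stack = {(
pos 20: ')' matches '('; pop; stack = {
pos 21: '}' matches '{'; pop; stack = (empty)
pos 22: push '{'; stack = {
pos 23: '}' matches '{'; pop; stack = (empty)
pos 24: push '('; stack = (
pos 25: ')' matches '('; pop; stack = (empty)
end: stack empty → VALID
Verdict: properly nested → yes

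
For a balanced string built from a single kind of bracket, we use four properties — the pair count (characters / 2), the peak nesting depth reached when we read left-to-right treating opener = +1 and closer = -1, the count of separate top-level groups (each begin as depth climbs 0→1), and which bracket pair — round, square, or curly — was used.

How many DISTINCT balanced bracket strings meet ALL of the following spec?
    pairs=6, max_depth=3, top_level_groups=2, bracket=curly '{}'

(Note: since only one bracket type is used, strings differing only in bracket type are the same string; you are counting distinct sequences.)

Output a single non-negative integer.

Answer: 23

Derivation:
Spec: pairs=6 depth=3 groups=2
Count(depth <= 3) = 28
Count(depth <= 2) = 5
Count(depth == 3) = 28 - 5 = 23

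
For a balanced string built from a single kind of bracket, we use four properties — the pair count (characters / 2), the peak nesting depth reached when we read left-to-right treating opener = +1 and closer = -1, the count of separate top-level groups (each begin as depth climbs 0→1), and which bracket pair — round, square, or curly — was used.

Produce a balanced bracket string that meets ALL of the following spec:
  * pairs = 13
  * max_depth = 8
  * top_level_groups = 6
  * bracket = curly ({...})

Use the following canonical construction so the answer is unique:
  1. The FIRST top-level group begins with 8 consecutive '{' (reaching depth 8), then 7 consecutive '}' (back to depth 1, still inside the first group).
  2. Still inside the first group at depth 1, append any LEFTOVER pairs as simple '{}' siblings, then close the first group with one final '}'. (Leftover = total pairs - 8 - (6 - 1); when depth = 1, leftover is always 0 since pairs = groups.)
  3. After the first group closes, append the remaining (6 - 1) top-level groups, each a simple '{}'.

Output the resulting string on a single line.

Answer: {{{{{{{{}}}}}}}}{}{}{}{}{}

Derivation:
Spec: pairs=13 depth=8 groups=6
Leftover pairs = 13 - 8 - (6-1) = 0
First group: deep chain of depth 8 + 0 sibling pairs
Remaining 5 groups: simple '{}' each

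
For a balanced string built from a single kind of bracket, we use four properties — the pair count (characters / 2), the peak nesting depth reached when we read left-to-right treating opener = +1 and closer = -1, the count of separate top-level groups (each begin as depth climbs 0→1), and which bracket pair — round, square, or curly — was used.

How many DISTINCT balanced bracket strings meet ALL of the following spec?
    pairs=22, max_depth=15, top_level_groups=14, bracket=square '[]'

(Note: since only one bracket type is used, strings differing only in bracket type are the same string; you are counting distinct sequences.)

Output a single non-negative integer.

Spec: pairs=22 depth=15 groups=14
Count(depth <= 15) = 2731365
Count(depth <= 14) = 2731365
Count(depth == 15) = 2731365 - 2731365 = 0

Answer: 0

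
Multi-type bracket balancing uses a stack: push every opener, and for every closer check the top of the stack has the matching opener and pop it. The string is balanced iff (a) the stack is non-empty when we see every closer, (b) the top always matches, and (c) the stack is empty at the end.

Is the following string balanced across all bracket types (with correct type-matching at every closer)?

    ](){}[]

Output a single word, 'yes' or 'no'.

Answer: no

Derivation:
pos 0: saw closer ']' but stack is empty → INVALID
Verdict: unmatched closer ']' at position 0 → no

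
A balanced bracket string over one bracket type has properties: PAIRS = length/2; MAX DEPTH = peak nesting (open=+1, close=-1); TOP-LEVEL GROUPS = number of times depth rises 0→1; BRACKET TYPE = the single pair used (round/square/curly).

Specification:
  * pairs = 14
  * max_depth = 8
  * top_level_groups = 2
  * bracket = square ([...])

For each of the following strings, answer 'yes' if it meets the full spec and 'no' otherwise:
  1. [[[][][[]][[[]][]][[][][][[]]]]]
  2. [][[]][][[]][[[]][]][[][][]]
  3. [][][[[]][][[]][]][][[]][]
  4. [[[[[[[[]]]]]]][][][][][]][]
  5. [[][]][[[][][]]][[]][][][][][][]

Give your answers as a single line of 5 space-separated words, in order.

Answer: no no no yes no

Derivation:
String 1 '[[[][][[]][[[]][]][[][][][[]]]]]': depth seq [1 2 3 2 3 2 3 4 3 2 3 4 5 4 3 4 3 2 3 4 3 4 3 4 3 4 5 4 3 2 1 0]
  -> pairs=16 depth=5 groups=1 -> no
String 2 '[][[]][][[]][[[]][]][[][][]]': depth seq [1 0 1 2 1 0 1 0 1 2 1 0 1 2 3 2 1 2 1 0 1 2 1 2 1 2 1 0]
  -> pairs=14 depth=3 groups=6 -> no
String 3 '[][][[[]][][[]][]][][[]][]': depth seq [1 0 1 0 1 2 3 2 1 2 1 2 3 2 1 2 1 0 1 0 1 2 1 0 1 0]
  -> pairs=13 depth=3 groups=6 -> no
String 4 '[[[[[[[[]]]]]]][][][][][]][]': depth seq [1 2 3 4 5 6 7 8 7 6 5 4 3 2 1 2 1 2 1 2 1 2 1 2 1 0 1 0]
  -> pairs=14 depth=8 groups=2 -> yes
String 5 '[[][]][[[][][]]][[]][][][][][][]': depth seq [1 2 1 2 1 0 1 2 3 2 3 2 3 2 1 0 1 2 1 0 1 0 1 0 1 0 1 0 1 0 1 0]
  -> pairs=16 depth=3 groups=9 -> no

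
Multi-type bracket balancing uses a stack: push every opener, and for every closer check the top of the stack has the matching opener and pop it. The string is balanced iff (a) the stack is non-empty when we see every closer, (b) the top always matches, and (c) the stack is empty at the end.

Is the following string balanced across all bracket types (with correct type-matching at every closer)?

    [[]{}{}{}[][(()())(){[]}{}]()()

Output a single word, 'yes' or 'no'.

pos 0: push '['; stack = [
pos 1: push '['; stack = [[
pos 2: ']' matches '['; pop; stack = [
pos 3: push '{'; stack = [{
pos 4: '}' matches '{'; pop; stack = [
pos 5: push '{'; stack = [{
pos 6: '}' matches '{'; pop; stack = [
pos 7: push '{'; stack = [{
pos 8: '}' matches '{'; pop; stack = [
pos 9: push '['; stack = [[
pos 10: ']' matches '['; pop; stack = [
pos 11: push '['; stack = [[
pos 12: push '('; stack = [[(
pos 13: push '('; stack = [[((
pos 14: ')' matches '('; pop; stack = [[(
pos 15: push '('; stack = [[((
pos 16: ')' matches '('; pop; stack = [[(
pos 17: ')' matches '('; pop; stack = [[
pos 18: push '('; stack = [[(
pos 19: ')' matches '('; pop; stack = [[
pos 20: push '{'; stack = [[{
pos 21: push '['; stack = [[{[
pos 22: ']' matches '['; pop; stack = [[{
pos 23: '}' matches '{'; pop; stack = [[
pos 24: push '{'; stack = [[{
pos 25: '}' matches '{'; pop; stack = [[
pos 26: ']' matches '['; pop; stack = [
pos 27: push '('; stack = [(
pos 28: ')' matches '('; pop; stack = [
pos 29: push '('; stack = [(
pos 30: ')' matches '('; pop; stack = [
end: stack still non-empty ([) → INVALID
Verdict: unclosed openers at end: [ → no

Answer: no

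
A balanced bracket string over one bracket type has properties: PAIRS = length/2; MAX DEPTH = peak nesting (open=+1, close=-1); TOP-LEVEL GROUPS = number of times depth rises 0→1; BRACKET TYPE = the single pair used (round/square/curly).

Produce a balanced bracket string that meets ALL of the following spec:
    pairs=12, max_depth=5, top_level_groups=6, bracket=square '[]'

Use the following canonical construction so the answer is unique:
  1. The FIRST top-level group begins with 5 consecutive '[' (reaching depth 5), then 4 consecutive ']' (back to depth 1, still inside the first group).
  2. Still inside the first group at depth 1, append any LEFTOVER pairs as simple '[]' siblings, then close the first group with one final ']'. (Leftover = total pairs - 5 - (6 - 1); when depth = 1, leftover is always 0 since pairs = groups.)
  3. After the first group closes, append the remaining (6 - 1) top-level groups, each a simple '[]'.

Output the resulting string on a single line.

Answer: [[[[[]]]][][]][][][][][]

Derivation:
Spec: pairs=12 depth=5 groups=6
Leftover pairs = 12 - 5 - (6-1) = 2
First group: deep chain of depth 5 + 2 sibling pairs
Remaining 5 groups: simple '[]' each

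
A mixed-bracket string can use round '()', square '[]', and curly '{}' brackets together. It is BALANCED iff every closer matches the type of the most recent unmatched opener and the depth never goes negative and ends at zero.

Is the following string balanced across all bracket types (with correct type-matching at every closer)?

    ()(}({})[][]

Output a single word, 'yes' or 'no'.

pos 0: push '('; stack = (
pos 1: ')' matches '('; pop; stack = (empty)
pos 2: push '('; stack = (
pos 3: saw closer '}' but top of stack is '(' (expected ')') → INVALID
Verdict: type mismatch at position 3: '}' closes '(' → no

Answer: no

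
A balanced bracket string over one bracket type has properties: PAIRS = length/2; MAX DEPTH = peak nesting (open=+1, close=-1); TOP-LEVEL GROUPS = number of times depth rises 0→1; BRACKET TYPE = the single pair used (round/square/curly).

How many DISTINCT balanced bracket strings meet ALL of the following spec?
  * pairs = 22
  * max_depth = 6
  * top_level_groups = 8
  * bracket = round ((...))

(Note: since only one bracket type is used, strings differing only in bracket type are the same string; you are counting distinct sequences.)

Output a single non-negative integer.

Spec: pairs=22 depth=6 groups=8
Count(depth <= 6) = 749955620
Count(depth <= 5) = 602461060
Count(depth == 6) = 749955620 - 602461060 = 147494560

Answer: 147494560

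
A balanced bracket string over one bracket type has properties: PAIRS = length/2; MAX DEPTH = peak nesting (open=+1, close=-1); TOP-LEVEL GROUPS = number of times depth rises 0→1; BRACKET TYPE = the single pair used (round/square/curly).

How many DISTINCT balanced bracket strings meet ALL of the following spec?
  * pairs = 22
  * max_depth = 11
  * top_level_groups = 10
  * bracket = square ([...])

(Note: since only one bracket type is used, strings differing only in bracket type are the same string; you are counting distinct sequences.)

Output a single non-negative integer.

Answer: 4320

Derivation:
Spec: pairs=22 depth=11 groups=10
Count(depth <= 11) = 161280290
Count(depth <= 10) = 161275970
Count(depth == 11) = 161280290 - 161275970 = 4320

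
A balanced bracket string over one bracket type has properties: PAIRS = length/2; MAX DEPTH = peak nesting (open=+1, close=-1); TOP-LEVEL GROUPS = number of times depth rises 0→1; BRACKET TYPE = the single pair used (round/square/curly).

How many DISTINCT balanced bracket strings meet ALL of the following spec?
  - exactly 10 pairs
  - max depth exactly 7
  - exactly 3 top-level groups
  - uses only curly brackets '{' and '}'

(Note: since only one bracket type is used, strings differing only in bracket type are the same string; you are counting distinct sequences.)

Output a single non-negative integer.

Spec: pairs=10 depth=7 groups=3
Count(depth <= 7) = 3429
Count(depth <= 6) = 3390
Count(depth == 7) = 3429 - 3390 = 39

Answer: 39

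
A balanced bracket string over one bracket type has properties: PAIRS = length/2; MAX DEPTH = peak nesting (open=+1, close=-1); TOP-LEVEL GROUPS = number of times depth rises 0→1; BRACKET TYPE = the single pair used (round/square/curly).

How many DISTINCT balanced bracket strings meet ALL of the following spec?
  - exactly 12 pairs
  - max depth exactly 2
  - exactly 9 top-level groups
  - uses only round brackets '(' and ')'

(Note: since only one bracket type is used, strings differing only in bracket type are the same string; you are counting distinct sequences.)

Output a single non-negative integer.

Answer: 165

Derivation:
Spec: pairs=12 depth=2 groups=9
Count(depth <= 2) = 165
Count(depth <= 1) = 0
Count(depth == 2) = 165 - 0 = 165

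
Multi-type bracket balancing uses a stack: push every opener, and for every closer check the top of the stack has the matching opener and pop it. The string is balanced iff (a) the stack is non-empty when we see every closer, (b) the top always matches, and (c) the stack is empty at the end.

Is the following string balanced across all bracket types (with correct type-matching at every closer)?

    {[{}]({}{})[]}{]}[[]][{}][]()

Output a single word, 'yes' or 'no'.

pos 0: push '{'; stack = {
pos 1: push '['; stack = {[
pos 2: push '{'; stack = {[{
pos 3: '}' matches '{'; pop; stack = {[
pos 4: ']' matches '['; pop; stack = {
pos 5: push '('; stack = {(
pos 6: push '{'; stack = {({
pos 7: '}' matches '{'; pop; stack = {(
pos 8: push '{'; stack = {({
pos 9: '}' matches '{'; pop; stack = {(
pos 10: ')' matches '('; pop; stack = {
pos 11: push '['; stack = {[
pos 12: ']' matches '['; pop; stack = {
pos 13: '}' matches '{'; pop; stack = (empty)
pos 14: push '{'; stack = {
pos 15: saw closer ']' but top of stack is '{' (expected '}') → INVALID
Verdict: type mismatch at position 15: ']' closes '{' → no

Answer: no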